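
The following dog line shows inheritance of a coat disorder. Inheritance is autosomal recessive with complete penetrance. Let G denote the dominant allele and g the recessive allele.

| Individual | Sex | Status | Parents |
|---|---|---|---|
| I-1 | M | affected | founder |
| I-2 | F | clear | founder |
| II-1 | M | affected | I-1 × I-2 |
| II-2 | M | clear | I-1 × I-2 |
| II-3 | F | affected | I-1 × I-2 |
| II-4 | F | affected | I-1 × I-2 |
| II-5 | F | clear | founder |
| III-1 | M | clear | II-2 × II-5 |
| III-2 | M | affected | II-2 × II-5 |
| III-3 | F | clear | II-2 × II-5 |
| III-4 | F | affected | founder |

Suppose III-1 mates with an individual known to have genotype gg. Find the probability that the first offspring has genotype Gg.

II-2 is clear so carries G and received g from I-1 (gg), so II-2 is Gg.
II-5 is clear so carries G and passed g to III-2 (gg), so II-5 is Gg.
III-1 is a clear offspring of II-2 (Gg) × II-5 (Gg), whose cross gives 1/4 GG : 1/2 Gg : 1/4 gg; conditioning on being clear, III-1 is GG with probability 1/3, Gg with probability 2/3.
Summing over parental genotype combinations, P(offspring has genotype Gg) = 1/3·1 + 2/3·1/2 = 2/3.

2/3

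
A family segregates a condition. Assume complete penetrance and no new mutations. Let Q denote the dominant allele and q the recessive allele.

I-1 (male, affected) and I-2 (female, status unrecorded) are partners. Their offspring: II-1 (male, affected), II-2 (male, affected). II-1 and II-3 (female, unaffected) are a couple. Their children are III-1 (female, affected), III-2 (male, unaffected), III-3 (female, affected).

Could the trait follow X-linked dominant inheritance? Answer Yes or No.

Yes

A consistent assignment under X-linked dominant exists: I-1 X^Q Y, I-2 X^Q X^Q, II-1 X^Q Y, II-2 X^Q Y, II-3 X^q X^q, III-1 X^Q X^q, III-2 X^q Y, III-3 X^Q X^q.
In this assignment every recorded phenotype matches its genotype and every non-founder's genotype is obtainable from its parents' genotypes, so the pedigree is consistent.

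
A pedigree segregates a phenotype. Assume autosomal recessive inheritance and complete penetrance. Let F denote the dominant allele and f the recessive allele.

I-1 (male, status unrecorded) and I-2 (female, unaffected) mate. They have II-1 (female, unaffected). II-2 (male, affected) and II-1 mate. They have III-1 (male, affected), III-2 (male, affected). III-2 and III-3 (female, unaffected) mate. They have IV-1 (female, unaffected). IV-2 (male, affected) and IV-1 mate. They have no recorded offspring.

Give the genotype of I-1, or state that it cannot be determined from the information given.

cannot be determined

I-1's phenotype is unrecorded, and no parent or child forces a single allele at both positions; consistent genotype assignments exist with I-1 as FF or Ff or ff.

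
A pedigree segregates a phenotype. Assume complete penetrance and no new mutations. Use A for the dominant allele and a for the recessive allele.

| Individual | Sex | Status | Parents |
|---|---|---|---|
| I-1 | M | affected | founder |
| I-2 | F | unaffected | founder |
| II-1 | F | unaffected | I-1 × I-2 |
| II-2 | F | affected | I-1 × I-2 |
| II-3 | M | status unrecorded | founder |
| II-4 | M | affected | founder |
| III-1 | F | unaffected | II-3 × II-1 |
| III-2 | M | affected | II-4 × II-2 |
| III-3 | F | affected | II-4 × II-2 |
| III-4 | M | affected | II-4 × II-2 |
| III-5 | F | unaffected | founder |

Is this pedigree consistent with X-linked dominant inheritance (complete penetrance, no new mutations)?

No

Under X-linked dominant, II-1 (unaffected, female) cannot arise from I-1 (affected) × I-2 (unaffected).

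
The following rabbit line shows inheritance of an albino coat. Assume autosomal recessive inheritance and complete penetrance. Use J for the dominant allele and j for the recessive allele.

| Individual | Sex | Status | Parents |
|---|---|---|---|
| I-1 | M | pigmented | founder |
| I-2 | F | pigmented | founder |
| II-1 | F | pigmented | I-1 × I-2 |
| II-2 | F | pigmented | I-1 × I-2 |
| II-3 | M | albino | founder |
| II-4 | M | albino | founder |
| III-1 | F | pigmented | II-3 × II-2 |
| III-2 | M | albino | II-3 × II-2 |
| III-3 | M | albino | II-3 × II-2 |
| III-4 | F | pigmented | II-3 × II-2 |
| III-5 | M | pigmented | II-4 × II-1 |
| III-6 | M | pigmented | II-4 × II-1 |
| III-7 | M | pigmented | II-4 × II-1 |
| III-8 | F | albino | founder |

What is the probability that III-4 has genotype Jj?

III-4 is pigmented so carries J and received j from II-3 (jj), so III-4 is Jj, giving P(Jj) = 1.

1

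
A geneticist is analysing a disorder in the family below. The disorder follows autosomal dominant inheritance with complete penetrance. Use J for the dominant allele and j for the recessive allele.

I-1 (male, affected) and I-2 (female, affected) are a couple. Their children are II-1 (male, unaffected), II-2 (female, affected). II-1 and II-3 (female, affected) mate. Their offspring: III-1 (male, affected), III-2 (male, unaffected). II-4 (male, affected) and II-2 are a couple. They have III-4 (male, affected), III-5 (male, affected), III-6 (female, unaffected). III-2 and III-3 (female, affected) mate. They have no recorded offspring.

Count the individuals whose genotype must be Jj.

6

Obligate heterozygotes: I-1 is affected so carries J and passed j to II-1 (jj), so I-1 is Jj; I-2 is affected so carries J and passed j to II-1 (jj), so I-2 is Jj; II-2 is affected so carries J and passed j to III-6 (jj), so II-2 is Jj; II-3 is affected so carries J and passed j to III-2 (jj), so II-3 is Jj; II-4 is affected so carries J and passed j to III-6 (jj), so II-4 is Jj; III-1 is affected so carries J and received j from II-1 (jj), so III-1 is Jj.
Every other individual is either homozygous by phenotype or has at least one consistent homozygous assignment, so the count is 6.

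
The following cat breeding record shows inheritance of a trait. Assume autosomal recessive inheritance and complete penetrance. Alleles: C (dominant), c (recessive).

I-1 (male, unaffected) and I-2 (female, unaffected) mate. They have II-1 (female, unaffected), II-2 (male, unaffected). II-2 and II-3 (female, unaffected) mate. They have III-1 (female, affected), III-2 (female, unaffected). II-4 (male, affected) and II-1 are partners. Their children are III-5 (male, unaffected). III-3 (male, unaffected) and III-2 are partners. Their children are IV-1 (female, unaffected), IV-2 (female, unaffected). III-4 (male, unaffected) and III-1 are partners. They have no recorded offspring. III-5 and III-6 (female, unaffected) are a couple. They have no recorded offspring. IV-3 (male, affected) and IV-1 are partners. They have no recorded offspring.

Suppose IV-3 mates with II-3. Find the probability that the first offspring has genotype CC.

0

IV-3 is affected, so IV-3 is cc.
II-3 is unaffected so carries C and passed c to III-1 (cc), so II-3 is Cc.
The cross gives 1/2 Cc : 1/2 cc, so P(offspring has genotype CC) = 0.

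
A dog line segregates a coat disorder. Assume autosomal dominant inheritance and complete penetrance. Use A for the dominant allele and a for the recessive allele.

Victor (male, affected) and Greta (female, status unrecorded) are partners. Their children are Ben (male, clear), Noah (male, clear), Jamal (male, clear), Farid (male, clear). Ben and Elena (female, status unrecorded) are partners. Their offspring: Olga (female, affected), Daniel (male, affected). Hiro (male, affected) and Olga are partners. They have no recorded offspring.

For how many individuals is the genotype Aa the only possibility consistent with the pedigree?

3

Obligate heterozygotes: Victor is affected so carries A and passed a to Ben (aa), so Victor is Aa; Olga is affected so carries A and received a from Ben (aa), so Olga is Aa; Daniel is affected so carries A and received a from Ben (aa), so Daniel is Aa.
Every other individual is either homozygous by phenotype or has at least one consistent homozygous assignment, so the count is 3.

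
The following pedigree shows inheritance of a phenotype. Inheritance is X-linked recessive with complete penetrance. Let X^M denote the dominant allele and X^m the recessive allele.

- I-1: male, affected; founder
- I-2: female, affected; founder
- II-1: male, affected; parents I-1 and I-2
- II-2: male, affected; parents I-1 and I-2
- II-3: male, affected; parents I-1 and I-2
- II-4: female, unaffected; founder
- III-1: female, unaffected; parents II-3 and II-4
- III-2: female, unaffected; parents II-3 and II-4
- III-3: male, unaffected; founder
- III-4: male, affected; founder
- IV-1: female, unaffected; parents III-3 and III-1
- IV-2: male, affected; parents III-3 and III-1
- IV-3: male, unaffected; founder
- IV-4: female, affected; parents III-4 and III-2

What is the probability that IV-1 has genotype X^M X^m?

1/2

III-3 is unaffected, so III-3 is X^M Y.
III-1 is unaffected so carries M and received m from II-3 (X^m Y), so III-1 is X^M X^m.
Their cross gives offspring ratios 1/2 X^M X^M : 1/2 X^M X^m. Conditioning on IV-1 being unaffected, P(X^M X^m) = 1/2 / 1 = 1/2.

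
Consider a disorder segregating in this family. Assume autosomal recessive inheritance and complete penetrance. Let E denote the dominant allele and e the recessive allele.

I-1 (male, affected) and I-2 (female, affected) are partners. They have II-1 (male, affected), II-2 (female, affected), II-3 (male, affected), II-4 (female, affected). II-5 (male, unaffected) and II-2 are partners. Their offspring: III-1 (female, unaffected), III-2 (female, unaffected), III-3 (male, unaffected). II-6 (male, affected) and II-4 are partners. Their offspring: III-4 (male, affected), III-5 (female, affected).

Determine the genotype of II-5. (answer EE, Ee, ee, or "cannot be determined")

cannot be determined

II-5's phenotype allows EE or Ee, and no parent or child forces a single allele at both positions; consistent genotype assignments exist with II-5 as EE or Ee.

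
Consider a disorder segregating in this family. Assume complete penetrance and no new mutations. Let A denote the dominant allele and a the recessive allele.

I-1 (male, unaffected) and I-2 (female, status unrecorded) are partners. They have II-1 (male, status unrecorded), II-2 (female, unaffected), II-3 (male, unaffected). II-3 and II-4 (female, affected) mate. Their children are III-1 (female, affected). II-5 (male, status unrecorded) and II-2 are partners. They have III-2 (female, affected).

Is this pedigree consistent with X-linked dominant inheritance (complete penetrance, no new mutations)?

A consistent assignment under X-linked dominant exists: I-1 X^a Y, I-2 X^A X^a, II-1 X^A Y, II-2 X^a X^a, II-3 X^a Y, II-4 X^A X^A, II-5 X^A Y, III-1 X^A X^a, III-2 X^A X^a.
In this assignment every recorded phenotype matches its genotype and every non-founder's genotype is obtainable from its parents' genotypes, so the pedigree is consistent.

Yes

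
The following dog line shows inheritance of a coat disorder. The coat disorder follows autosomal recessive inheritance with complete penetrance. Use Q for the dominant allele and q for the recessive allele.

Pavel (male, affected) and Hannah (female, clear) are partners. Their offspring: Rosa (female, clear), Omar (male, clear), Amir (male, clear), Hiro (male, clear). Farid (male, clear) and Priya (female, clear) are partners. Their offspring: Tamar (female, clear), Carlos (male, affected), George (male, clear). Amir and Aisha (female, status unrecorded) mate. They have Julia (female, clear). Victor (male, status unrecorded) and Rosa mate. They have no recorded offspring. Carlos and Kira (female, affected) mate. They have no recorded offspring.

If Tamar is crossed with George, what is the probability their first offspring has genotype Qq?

Farid is clear so carries Q and passed q to Carlos (qq), so Farid is Qq.
Priya is clear so carries Q and passed q to Carlos (qq), so Priya is Qq.
Tamar is a clear offspring of Farid (Qq) × Priya (Qq), whose cross gives 1/4 QQ : 1/2 Qq : 1/4 qq; conditioning on being clear, Tamar is QQ with probability 1/3, Qq with probability 2/3.
George is a clear offspring of Farid (Qq) × Priya (Qq), whose cross gives 1/4 QQ : 1/2 Qq : 1/4 qq; conditioning on being clear, George is QQ with probability 1/3, Qq with probability 2/3.
Summing over parental genotype combinations, P(offspring has genotype Qq) = 2/9·1/2 + 2/9·1/2 + 4/9·1/2 = 4/9.

4/9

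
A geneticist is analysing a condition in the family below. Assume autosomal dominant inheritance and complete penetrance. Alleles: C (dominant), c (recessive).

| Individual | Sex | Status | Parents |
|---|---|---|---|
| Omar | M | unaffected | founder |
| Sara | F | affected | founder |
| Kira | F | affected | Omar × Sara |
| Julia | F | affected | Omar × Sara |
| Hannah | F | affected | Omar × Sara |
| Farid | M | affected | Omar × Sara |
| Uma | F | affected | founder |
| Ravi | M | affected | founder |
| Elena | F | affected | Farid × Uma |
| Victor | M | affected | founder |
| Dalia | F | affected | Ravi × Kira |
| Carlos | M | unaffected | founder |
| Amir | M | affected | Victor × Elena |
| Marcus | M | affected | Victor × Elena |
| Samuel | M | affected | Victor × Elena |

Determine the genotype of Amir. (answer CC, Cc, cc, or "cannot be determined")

cannot be determined

Amir's phenotype allows CC or Cc, and no parent or child forces a single allele at both positions; consistent genotype assignments exist with Amir as CC or Cc.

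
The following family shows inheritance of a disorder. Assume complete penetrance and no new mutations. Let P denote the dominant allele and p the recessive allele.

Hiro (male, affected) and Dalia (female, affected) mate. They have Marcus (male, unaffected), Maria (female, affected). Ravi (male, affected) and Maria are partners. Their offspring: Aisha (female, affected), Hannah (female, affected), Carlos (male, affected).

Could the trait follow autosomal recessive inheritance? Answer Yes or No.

No

Under autosomal recessive, Marcus (unaffected, male) cannot arise from Hiro (affected) × Dalia (affected).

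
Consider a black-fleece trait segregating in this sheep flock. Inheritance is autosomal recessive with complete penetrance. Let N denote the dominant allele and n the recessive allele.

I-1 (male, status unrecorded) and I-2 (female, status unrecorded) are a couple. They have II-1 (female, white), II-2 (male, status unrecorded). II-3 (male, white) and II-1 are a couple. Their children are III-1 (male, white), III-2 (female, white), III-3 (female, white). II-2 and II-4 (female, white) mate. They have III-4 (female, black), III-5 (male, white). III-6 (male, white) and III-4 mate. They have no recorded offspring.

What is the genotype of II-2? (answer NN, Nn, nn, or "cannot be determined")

II-2's phenotype is unrecorded, and no parent or child forces a single allele at both positions; consistent genotype assignments exist with II-2 as Nn or nn.

cannot be determined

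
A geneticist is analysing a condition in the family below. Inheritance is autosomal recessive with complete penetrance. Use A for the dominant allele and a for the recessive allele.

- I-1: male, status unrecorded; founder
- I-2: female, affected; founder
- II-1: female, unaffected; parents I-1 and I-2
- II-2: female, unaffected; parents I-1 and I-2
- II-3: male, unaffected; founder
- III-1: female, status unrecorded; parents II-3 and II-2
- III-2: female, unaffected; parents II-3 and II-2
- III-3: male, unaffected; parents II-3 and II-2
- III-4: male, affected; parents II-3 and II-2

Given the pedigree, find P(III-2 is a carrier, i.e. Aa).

II-3 is unaffected so carries A and passed a to III-4 (aa), so II-3 is Aa.
II-2 is unaffected so carries A and received a from I-2 (aa), so II-2 is Aa.
Their cross gives offspring ratios 1/4 AA : 1/2 Aa : 1/4 aa. Conditioning on III-2 being unaffected, P(Aa) = 1/2 / 3/4 = 2/3.

2/3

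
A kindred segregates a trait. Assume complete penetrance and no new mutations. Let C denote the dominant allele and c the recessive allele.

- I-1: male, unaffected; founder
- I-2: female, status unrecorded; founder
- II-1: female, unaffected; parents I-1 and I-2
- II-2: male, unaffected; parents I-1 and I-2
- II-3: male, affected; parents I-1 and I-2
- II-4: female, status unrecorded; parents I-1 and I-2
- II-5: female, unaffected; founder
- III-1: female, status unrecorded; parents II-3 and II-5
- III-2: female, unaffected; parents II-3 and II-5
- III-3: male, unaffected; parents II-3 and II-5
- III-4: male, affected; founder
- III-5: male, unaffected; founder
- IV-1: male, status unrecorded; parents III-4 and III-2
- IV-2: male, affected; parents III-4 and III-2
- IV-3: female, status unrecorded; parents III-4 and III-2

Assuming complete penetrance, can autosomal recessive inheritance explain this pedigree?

Yes

A consistent assignment under autosomal recessive exists: I-1 Cc, I-2 Cc, II-1 CC, II-2 CC, II-3 cc, II-4 CC, II-5 CC, III-1 Cc, III-2 Cc, III-3 Cc, III-4 cc, III-5 CC, IV-1 Cc, IV-2 cc, IV-3 Cc.
In this assignment every recorded phenotype matches its genotype and every non-founder's genotype is obtainable from its parents' genotypes, so the pedigree is consistent.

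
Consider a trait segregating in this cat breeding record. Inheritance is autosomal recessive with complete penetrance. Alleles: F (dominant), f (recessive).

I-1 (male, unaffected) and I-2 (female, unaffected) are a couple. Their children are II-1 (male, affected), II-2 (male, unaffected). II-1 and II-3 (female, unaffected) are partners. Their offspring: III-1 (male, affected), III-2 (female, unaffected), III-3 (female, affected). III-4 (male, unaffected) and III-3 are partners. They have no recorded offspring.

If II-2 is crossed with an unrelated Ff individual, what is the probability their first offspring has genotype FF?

1/3

I-1 is unaffected so carries F and passed f to II-1 (ff), so I-1 is Ff.
I-2 is unaffected so carries F and passed f to II-1 (ff), so I-2 is Ff.
II-2 is an unaffected offspring of I-1 (Ff) × I-2 (Ff), whose cross gives 1/4 FF : 1/2 Ff : 1/4 ff; conditioning on being unaffected, II-2 is FF with probability 1/3, Ff with probability 2/3.
Summing over parental genotype combinations, P(offspring has genotype FF) = 1/3·1/2 + 2/3·1/4 = 1/3.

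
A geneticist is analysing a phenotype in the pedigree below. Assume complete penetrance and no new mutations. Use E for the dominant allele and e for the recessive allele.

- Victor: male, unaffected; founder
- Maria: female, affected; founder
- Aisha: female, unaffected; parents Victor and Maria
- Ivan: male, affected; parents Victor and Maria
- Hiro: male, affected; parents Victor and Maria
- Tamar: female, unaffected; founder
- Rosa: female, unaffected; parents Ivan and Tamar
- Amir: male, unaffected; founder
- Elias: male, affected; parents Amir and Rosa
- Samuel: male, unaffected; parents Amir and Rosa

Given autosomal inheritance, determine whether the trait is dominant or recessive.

recessive

Amir and Rosa are both unaffected yet have an affected child Elias. Under dominance, an affected child requires at least one affected parent, so the trait cannot be dominant.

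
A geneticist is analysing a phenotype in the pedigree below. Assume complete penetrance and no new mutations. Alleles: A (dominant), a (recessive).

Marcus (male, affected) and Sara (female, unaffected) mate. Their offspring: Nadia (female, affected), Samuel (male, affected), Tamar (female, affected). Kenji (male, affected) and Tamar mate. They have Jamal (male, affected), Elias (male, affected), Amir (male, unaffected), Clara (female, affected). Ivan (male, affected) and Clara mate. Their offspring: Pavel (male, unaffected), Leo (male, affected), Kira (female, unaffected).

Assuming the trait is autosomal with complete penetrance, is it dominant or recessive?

Kenji and Tamar are both affected yet have an unaffected child Amir. Under a recessive model two affected parents are homozygous and every child would be affected, so the trait cannot be recessive.

dominant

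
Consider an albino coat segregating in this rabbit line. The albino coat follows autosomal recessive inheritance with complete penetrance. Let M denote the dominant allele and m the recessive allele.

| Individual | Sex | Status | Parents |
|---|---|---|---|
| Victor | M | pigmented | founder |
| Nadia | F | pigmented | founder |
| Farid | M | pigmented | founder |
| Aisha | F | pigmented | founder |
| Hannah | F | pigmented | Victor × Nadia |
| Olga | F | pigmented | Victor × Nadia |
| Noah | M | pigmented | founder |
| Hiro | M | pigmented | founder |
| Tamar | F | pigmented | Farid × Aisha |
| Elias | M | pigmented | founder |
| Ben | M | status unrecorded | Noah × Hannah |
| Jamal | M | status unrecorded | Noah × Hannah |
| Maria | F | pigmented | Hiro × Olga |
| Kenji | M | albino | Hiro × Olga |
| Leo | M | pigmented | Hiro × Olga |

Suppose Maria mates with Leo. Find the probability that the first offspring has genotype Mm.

4/9

Hiro is pigmented so carries M and passed m to Kenji (mm), so Hiro is Mm.
Olga is pigmented so carries M and passed m to Kenji (mm), so Olga is Mm.
Maria is a pigmented offspring of Hiro (Mm) × Olga (Mm), whose cross gives 1/4 MM : 1/2 Mm : 1/4 mm; conditioning on being pigmented, Maria is MM with probability 1/3, Mm with probability 2/3.
Leo is a pigmented offspring of Hiro (Mm) × Olga (Mm), whose cross gives 1/4 MM : 1/2 Mm : 1/4 mm; conditioning on being pigmented, Leo is MM with probability 1/3, Mm with probability 2/3.
Summing over parental genotype combinations, P(offspring has genotype Mm) = 2/9·1/2 + 2/9·1/2 + 4/9·1/2 = 4/9.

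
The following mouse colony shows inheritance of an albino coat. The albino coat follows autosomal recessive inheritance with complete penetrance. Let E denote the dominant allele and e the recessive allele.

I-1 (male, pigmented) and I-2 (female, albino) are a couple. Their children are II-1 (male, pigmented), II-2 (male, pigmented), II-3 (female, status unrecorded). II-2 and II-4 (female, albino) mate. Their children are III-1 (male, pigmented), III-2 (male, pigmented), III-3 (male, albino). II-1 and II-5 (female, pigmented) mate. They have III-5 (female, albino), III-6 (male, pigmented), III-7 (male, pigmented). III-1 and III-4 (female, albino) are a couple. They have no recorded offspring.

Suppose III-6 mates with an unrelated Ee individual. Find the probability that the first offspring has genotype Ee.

1/2

II-1 is pigmented so carries E and received e from I-2 (ee), so II-1 is Ee.
II-5 is pigmented so carries E and passed e to III-5 (ee), so II-5 is Ee.
III-6 is a pigmented offspring of II-1 (Ee) × II-5 (Ee), whose cross gives 1/4 EE : 1/2 Ee : 1/4 ee; conditioning on being pigmented, III-6 is EE with probability 1/3, Ee with probability 2/3.
Summing over parental genotype combinations, P(offspring has genotype Ee) = 1/3·1/2 + 2/3·1/2 = 1/2.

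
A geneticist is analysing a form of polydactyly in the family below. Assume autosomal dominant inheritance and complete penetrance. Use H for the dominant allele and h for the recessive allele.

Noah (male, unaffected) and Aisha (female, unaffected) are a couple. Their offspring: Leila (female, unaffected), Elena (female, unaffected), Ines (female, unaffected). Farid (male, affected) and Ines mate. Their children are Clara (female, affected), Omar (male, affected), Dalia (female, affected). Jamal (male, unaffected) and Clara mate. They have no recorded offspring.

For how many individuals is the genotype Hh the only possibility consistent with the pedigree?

3

Obligate heterozygotes: Clara is affected so carries H and received h from Ines (hh), so Clara is Hh; Omar is affected so carries H and received h from Ines (hh), so Omar is Hh; Dalia is affected so carries H and received h from Ines (hh), so Dalia is Hh.
Every other individual is either homozygous by phenotype or has at least one consistent homozygous assignment, so the count is 3.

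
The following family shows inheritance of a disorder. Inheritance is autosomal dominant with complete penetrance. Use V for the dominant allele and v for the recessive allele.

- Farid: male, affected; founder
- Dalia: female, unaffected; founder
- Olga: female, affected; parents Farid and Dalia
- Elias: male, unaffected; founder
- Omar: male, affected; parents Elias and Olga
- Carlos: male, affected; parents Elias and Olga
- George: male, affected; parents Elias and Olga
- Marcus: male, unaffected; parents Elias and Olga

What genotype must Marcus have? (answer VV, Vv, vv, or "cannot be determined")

Marcus is unaffected, so Marcus is vv.

vv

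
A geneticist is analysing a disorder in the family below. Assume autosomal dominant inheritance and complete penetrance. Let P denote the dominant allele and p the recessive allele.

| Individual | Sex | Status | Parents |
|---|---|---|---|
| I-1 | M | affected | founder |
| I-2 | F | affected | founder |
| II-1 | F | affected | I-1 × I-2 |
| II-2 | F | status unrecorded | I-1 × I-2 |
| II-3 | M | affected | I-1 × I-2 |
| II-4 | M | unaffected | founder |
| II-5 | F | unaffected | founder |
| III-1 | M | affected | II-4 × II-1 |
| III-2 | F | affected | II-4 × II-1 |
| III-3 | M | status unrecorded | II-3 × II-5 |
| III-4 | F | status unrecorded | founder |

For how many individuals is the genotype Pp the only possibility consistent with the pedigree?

Obligate heterozygotes: III-1 is affected so carries P and received p from II-4 (pp), so III-1 is Pp; III-2 is affected so carries P and received p from II-4 (pp), so III-2 is Pp.
Every other individual is either homozygous by phenotype or has at least one consistent homozygous assignment, so the count is 2.

2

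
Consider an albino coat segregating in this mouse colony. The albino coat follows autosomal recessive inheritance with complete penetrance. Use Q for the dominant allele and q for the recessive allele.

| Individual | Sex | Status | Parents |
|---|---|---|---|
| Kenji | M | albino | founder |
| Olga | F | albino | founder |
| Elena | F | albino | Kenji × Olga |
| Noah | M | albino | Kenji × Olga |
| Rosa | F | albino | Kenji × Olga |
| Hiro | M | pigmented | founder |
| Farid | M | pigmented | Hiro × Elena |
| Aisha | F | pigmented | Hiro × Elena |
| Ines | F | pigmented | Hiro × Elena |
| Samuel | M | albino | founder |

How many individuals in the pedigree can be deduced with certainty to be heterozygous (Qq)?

Obligate heterozygotes: Farid is pigmented so carries Q and received q from Elena (qq), so Farid is Qq; Aisha is pigmented so carries Q and received q from Elena (qq), so Aisha is Qq; Ines is pigmented so carries Q and received q from Elena (qq), so Ines is Qq.
Every other individual is either homozygous by phenotype or has at least one consistent homozygous assignment, so the count is 3.

3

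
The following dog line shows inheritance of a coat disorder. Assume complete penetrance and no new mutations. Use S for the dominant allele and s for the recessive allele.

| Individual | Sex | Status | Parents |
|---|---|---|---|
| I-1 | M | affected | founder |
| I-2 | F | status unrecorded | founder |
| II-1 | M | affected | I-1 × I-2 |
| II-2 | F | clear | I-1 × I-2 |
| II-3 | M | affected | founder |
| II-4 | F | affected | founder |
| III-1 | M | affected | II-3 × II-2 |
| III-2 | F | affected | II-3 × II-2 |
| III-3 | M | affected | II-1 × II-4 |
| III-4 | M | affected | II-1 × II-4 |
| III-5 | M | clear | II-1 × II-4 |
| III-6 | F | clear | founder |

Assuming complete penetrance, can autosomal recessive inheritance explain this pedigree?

Under autosomal recessive, III-5 (clear, male) cannot arise from II-1 (affected) × II-4 (affected).

No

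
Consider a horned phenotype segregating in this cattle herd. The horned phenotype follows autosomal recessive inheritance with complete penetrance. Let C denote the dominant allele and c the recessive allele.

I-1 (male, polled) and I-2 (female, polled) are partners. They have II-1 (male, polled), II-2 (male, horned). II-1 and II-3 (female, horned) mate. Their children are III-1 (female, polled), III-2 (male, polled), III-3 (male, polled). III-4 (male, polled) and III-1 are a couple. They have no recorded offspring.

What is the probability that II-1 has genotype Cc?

I-1 is polled so carries C and passed c to II-2 (cc), so I-1 is Cc.
I-2 is polled so carries C and passed c to II-2 (cc), so I-2 is Cc.
Their cross gives offspring ratios 1/4 CC : 1/2 Cc : 1/4 cc. Conditioning on II-1 being polled, P(Cc) = 1/2 / 3/4 = 2/3 before taking II-1's own offspring into account.
II-3 is horned, so II-3 is cc.
Now use II-1's offspring. Probability of each recorded status — polled daughter III-1: 1/2 if II-1 is Cc, 1 if CC; polled son III-2: 1/2 if II-1 is Cc, 1 if CC; polled son III-3: 1/2 if II-1 is Cc, 1 if CC.
Bayes: P(Cc) = 2/3·1/8 / (2/3·1/8 + 1/3·1) = 1/5.

1/5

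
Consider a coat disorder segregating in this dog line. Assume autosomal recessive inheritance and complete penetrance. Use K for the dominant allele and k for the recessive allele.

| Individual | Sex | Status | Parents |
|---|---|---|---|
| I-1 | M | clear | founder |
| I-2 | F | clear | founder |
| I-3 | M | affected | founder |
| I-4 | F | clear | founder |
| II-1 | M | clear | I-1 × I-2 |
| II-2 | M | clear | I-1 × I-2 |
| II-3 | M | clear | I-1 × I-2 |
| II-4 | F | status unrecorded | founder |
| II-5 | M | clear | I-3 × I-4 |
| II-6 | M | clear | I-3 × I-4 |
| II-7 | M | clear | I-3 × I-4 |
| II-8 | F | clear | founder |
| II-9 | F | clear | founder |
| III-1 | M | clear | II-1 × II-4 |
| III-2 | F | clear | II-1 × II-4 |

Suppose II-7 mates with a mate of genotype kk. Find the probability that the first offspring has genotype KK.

0

II-7 is clear so carries K and received k from I-3 (kk), so II-7 is Kk.
The cross gives 1/2 Kk : 1/2 kk, so P(offspring has genotype KK) = 0.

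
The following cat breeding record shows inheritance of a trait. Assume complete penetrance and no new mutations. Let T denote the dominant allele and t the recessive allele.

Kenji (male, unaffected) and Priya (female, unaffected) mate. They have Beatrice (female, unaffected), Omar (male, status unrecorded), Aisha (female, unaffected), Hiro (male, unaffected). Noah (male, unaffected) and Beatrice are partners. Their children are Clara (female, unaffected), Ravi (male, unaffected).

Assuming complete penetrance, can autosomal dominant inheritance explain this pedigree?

Yes

A consistent assignment under autosomal dominant exists: Kenji tt, Priya tt, Beatrice tt, Omar tt, Aisha tt, Hiro tt, Noah tt, Clara tt, Ravi tt.
In this assignment every recorded phenotype matches its genotype and every non-founder's genotype is obtainable from its parents' genotypes, so the pedigree is consistent.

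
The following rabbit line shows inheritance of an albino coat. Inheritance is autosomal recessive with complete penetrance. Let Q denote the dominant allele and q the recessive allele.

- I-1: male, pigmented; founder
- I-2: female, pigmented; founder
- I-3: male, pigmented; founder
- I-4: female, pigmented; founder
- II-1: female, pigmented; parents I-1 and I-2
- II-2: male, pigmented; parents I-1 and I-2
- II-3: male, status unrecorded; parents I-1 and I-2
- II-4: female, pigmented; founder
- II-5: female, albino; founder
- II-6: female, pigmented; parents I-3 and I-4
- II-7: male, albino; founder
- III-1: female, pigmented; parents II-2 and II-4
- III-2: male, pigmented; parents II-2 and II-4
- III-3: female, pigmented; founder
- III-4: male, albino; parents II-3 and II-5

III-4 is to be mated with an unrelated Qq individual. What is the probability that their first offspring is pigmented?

1/2

III-4 is albino, so III-4 is qq.
The cross gives 1/2 Qq : 1/2 qq, so P(offspring is pigmented) = 1/2.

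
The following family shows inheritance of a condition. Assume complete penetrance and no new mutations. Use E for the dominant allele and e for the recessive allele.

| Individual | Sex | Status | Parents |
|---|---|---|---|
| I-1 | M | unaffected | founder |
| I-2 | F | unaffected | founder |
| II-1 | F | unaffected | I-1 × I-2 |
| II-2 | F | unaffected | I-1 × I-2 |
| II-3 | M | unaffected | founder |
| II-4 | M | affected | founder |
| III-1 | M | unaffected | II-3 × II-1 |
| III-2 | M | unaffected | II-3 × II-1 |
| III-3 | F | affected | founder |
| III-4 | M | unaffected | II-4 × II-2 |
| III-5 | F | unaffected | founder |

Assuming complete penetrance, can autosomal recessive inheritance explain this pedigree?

A consistent assignment under autosomal recessive exists: I-1 EE, I-2 EE, II-1 EE, II-2 EE, II-3 EE, II-4 ee, III-1 EE, III-2 EE, III-3 ee, III-4 Ee, III-5 EE.
In this assignment every recorded phenotype matches its genotype and every non-founder's genotype is obtainable from its parents' genotypes, so the pedigree is consistent.

Yes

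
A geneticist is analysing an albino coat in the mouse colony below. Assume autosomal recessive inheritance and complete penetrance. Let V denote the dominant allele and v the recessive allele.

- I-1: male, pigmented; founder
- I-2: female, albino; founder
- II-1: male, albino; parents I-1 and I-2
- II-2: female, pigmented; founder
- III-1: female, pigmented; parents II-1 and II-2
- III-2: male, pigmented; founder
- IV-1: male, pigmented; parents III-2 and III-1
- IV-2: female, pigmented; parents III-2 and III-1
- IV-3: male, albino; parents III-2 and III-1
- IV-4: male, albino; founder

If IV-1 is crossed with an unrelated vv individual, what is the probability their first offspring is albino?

1/3

III-2 is pigmented so carries V and passed v to IV-3 (vv), so III-2 is Vv.
III-1 is pigmented so carries V and received v from II-1 (vv), so III-1 is Vv.
IV-1 is a pigmented offspring of III-2 (Vv) × III-1 (Vv), whose cross gives 1/4 VV : 1/2 Vv : 1/4 vv; conditioning on being pigmented, IV-1 is VV with probability 1/3, Vv with probability 2/3.
Summing over parental genotype combinations, P(offspring is albino) = 2/3·1/2 = 1/3.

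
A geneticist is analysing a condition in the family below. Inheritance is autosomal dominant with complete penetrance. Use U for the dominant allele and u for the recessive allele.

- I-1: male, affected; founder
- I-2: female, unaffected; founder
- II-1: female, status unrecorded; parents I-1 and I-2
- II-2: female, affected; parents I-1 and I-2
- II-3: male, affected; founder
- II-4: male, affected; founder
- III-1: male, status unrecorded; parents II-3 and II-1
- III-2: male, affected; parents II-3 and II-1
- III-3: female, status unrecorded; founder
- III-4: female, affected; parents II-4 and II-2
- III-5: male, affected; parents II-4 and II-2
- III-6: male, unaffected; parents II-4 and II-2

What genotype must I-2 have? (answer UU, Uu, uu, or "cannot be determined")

uu

I-2 is unaffected, so I-2 is uu.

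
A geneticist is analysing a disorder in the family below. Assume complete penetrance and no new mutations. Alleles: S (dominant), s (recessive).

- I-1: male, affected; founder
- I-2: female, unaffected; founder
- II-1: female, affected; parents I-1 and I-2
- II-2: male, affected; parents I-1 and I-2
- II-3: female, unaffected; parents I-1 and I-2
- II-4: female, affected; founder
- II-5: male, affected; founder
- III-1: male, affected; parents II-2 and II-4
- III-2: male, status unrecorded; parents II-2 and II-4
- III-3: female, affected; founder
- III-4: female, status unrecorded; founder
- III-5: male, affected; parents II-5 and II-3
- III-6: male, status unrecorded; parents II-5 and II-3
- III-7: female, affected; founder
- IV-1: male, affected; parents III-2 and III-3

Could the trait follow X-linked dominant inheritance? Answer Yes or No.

Under X-linked dominant, II-2 (affected, male) cannot arise from I-1 (affected) × I-2 (unaffected).

No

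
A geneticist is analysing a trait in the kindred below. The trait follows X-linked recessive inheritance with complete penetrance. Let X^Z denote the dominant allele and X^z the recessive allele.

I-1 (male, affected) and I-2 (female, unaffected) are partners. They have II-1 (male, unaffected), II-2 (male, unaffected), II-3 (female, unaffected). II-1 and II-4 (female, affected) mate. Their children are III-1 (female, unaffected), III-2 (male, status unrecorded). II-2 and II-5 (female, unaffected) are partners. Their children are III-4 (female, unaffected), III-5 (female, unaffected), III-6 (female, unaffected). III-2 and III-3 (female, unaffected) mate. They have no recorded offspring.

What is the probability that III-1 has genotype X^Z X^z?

1

III-1 is unaffected so carries Z and received z from II-4 (X^z X^z), so III-1 is X^Z X^z, giving P(X^Z X^z) = 1.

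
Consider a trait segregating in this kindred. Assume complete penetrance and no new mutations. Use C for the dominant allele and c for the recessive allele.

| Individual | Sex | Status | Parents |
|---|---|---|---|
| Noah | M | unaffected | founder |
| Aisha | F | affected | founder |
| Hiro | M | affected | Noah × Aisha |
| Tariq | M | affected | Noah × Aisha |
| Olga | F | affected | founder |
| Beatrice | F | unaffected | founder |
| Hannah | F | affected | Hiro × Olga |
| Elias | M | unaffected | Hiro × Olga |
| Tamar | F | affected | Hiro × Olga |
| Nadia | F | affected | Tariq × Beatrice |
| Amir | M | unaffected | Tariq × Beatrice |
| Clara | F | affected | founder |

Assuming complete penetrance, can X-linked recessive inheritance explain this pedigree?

Under X-linked recessive, Elias (unaffected, male) cannot arise from Hiro (affected) × Olga (affected).

No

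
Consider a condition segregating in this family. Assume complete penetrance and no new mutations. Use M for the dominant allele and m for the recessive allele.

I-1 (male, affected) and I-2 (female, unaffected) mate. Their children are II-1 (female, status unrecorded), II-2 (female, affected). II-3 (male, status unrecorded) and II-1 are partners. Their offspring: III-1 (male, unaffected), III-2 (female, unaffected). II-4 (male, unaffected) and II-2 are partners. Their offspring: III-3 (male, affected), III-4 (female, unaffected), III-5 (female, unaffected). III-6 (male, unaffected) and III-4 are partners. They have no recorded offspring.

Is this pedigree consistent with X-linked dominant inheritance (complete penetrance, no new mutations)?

A consistent assignment under X-linked dominant exists: I-1 X^M Y, I-2 X^m X^m, II-1 X^M X^m, II-2 X^M X^m, II-3 X^m Y, II-4 X^m Y, III-1 X^m Y, III-2 X^m X^m, III-3 X^M Y, III-4 X^m X^m, III-5 X^m X^m, III-6 X^m Y.
In this assignment every recorded phenotype matches its genotype and every non-founder's genotype is obtainable from its parents' genotypes, so the pedigree is consistent.

Yes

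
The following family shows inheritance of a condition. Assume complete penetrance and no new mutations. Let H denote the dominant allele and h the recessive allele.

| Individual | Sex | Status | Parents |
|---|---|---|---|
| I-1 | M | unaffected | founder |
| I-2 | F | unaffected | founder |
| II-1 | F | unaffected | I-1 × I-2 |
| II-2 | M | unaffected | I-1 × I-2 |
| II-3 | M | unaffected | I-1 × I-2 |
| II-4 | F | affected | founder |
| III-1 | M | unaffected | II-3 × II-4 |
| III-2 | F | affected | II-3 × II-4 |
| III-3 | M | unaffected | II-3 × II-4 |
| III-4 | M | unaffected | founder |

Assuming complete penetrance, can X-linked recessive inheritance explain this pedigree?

Under X-linked recessive, III-1 (unaffected, male) cannot arise from II-3 (unaffected) × II-4 (affected).

No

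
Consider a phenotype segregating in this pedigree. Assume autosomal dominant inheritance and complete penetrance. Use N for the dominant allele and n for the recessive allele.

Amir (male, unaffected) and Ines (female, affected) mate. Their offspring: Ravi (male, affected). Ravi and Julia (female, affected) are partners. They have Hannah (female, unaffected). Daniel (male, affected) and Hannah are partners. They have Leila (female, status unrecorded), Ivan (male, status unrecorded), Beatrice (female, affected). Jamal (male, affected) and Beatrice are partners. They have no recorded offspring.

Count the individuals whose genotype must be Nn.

3

Obligate heterozygotes: Ravi is affected so carries N and received n from Amir (nn), so Ravi is Nn; Julia is affected so carries N and passed n to Hannah (nn), so Julia is Nn; Beatrice is affected so carries N and received n from Hannah (nn), so Beatrice is Nn.
Every other individual is either homozygous by phenotype or has at least one consistent homozygous assignment, so the count is 3.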